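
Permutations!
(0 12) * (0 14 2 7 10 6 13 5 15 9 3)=(0 12 14 2 7 10 6 13 5 15 9 3)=[12, 1, 7, 0, 4, 15, 13, 10, 8, 3, 6, 11, 14, 5, 2, 9]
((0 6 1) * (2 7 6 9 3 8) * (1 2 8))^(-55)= (0 9 3 1)(2 6 7)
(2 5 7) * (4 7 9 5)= [0, 1, 4, 3, 7, 9, 6, 2, 8, 5]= (2 4 7)(5 9)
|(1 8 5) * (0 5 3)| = 5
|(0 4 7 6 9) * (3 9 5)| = 7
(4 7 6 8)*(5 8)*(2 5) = [0, 1, 5, 3, 7, 8, 2, 6, 4] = (2 5 8 4 7 6)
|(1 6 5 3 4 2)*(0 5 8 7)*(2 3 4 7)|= 20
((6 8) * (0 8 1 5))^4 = (0 5 1 6 8) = ((0 8 6 1 5))^4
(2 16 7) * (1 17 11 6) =(1 17 11 6)(2 16 7) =[0, 17, 16, 3, 4, 5, 1, 2, 8, 9, 10, 6, 12, 13, 14, 15, 7, 11]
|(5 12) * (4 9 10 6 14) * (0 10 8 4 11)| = 30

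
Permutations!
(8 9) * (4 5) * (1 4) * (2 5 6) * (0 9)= (0 9 8)(1 4 6 2 5)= [9, 4, 5, 3, 6, 1, 2, 7, 0, 8]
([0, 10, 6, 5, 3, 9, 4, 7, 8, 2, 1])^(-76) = (10)(2 4 5)(3 9 6)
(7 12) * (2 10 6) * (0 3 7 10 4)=[3, 1, 4, 7, 0, 5, 2, 12, 8, 9, 6, 11, 10]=(0 3 7 12 10 6 2 4)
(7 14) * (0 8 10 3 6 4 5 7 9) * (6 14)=[8, 1, 2, 14, 5, 7, 4, 6, 10, 0, 3, 11, 12, 13, 9]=(0 8 10 3 14 9)(4 5 7 6)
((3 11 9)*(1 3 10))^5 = (11) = ((1 3 11 9 10))^5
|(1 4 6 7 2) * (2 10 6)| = 3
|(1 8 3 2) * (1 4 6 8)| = 5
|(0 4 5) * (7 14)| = 6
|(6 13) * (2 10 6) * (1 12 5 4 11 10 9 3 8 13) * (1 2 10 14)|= 42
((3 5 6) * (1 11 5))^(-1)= ((1 11 5 6 3))^(-1)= (1 3 6 5 11)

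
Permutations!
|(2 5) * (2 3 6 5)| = |(3 6 5)| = 3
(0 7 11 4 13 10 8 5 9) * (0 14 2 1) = (0 7 11 4 13 10 8 5 9 14 2 1) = [7, 0, 1, 3, 13, 9, 6, 11, 5, 14, 8, 4, 12, 10, 2]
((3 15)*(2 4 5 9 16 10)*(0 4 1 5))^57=(0 4)(1 16)(2 9)(3 15)(5 10)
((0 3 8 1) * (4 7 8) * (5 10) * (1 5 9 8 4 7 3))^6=((0 1)(3 7 4)(5 10 9 8))^6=(5 9)(8 10)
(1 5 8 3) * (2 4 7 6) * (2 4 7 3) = (1 5 8 2 7 6 4 3) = [0, 5, 7, 1, 3, 8, 4, 6, 2]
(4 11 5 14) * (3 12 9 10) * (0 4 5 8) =[4, 1, 2, 12, 11, 14, 6, 7, 0, 10, 3, 8, 9, 13, 5] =(0 4 11 8)(3 12 9 10)(5 14)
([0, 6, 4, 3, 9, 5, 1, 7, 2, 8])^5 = (1 6)(2 4 9 8)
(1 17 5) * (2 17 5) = [0, 5, 17, 3, 4, 1, 6, 7, 8, 9, 10, 11, 12, 13, 14, 15, 16, 2] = (1 5)(2 17)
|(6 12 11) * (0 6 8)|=|(0 6 12 11 8)|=5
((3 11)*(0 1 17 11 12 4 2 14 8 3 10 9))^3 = (0 11)(1 10)(2 3)(4 8)(9 17)(12 14)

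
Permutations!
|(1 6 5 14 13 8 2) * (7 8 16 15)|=10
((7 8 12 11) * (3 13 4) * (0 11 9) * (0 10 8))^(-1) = ((0 11 7)(3 13 4)(8 12 9 10))^(-1) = (0 7 11)(3 4 13)(8 10 9 12)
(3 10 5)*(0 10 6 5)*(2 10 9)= [9, 1, 10, 6, 4, 3, 5, 7, 8, 2, 0]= (0 9 2 10)(3 6 5)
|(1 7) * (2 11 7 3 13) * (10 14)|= 6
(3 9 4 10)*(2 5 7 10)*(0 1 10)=(0 1 10 3 9 4 2 5 7)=[1, 10, 5, 9, 2, 7, 6, 0, 8, 4, 3]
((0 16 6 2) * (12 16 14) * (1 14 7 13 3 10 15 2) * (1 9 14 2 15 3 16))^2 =((0 7 13 16 6 9 14 12 1 2)(3 10))^2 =(0 13 6 14 1)(2 7 16 9 12)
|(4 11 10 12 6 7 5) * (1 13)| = 14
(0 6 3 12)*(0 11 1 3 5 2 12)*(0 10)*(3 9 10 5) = (0 6 3 5 2 12 11 1 9 10) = [6, 9, 12, 5, 4, 2, 3, 7, 8, 10, 0, 1, 11]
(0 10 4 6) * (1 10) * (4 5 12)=[1, 10, 2, 3, 6, 12, 0, 7, 8, 9, 5, 11, 4]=(0 1 10 5 12 4 6)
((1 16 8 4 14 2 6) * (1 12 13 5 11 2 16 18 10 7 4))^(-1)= (1 8 16 14 4 7 10 18)(2 11 5 13 12 6)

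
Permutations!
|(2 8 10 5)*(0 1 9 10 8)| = 6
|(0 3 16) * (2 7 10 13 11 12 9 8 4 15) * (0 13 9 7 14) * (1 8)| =|(0 3 16 13 11 12 7 10 9 1 8 4 15 2 14)| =15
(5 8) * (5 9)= (5 8 9)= [0, 1, 2, 3, 4, 8, 6, 7, 9, 5]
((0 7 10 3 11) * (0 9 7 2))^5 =((0 2)(3 11 9 7 10))^5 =(11)(0 2)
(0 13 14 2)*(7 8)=[13, 1, 0, 3, 4, 5, 6, 8, 7, 9, 10, 11, 12, 14, 2]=(0 13 14 2)(7 8)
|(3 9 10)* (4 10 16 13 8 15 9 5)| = |(3 5 4 10)(8 15 9 16 13)| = 20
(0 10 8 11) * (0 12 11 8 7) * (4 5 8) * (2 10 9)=(0 9 2 10 7)(4 5 8)(11 12)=[9, 1, 10, 3, 5, 8, 6, 0, 4, 2, 7, 12, 11]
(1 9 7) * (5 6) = (1 9 7)(5 6) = [0, 9, 2, 3, 4, 6, 5, 1, 8, 7]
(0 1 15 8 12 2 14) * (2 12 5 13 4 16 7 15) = (0 1 2 14)(4 16 7 15 8 5 13) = [1, 2, 14, 3, 16, 13, 6, 15, 5, 9, 10, 11, 12, 4, 0, 8, 7]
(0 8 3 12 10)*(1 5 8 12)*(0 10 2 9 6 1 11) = [12, 5, 9, 11, 4, 8, 1, 7, 3, 6, 10, 0, 2] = (0 12 2 9 6 1 5 8 3 11)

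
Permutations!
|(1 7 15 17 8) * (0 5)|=10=|(0 5)(1 7 15 17 8)|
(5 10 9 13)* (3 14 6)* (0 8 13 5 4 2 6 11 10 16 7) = (0 8 13 4 2 6 3 14 11 10 9 5 16 7) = [8, 1, 6, 14, 2, 16, 3, 0, 13, 5, 9, 10, 12, 4, 11, 15, 7]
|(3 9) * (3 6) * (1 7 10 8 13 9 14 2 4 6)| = 30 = |(1 7 10 8 13 9)(2 4 6 3 14)|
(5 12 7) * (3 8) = [0, 1, 2, 8, 4, 12, 6, 5, 3, 9, 10, 11, 7] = (3 8)(5 12 7)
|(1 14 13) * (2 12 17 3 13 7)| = |(1 14 7 2 12 17 3 13)| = 8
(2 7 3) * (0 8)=(0 8)(2 7 3)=[8, 1, 7, 2, 4, 5, 6, 3, 0]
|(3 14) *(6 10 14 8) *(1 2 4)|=|(1 2 4)(3 8 6 10 14)|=15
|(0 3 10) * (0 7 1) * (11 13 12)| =15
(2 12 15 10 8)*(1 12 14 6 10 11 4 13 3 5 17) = [0, 12, 14, 5, 13, 17, 10, 7, 2, 9, 8, 4, 15, 3, 6, 11, 16, 1] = (1 12 15 11 4 13 3 5 17)(2 14 6 10 8)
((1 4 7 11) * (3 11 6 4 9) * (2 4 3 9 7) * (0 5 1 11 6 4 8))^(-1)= (11)(0 8 2 4 7 1 5)(3 6)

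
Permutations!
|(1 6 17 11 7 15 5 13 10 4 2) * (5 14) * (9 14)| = 13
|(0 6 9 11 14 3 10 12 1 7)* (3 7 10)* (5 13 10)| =|(0 6 9 11 14 7)(1 5 13 10 12)| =30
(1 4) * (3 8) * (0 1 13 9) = (0 1 4 13 9)(3 8) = [1, 4, 2, 8, 13, 5, 6, 7, 3, 0, 10, 11, 12, 9]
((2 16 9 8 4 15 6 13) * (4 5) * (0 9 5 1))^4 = (2 15 16 6 5 13 4)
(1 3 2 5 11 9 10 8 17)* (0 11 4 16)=(0 11 9 10 8 17 1 3 2 5 4 16)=[11, 3, 5, 2, 16, 4, 6, 7, 17, 10, 8, 9, 12, 13, 14, 15, 0, 1]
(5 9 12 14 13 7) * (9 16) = (5 16 9 12 14 13 7) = [0, 1, 2, 3, 4, 16, 6, 5, 8, 12, 10, 11, 14, 7, 13, 15, 9]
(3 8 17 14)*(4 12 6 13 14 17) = (17)(3 8 4 12 6 13 14) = [0, 1, 2, 8, 12, 5, 13, 7, 4, 9, 10, 11, 6, 14, 3, 15, 16, 17]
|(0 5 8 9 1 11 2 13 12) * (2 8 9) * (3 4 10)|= 9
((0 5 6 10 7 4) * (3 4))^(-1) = (0 4 3 7 10 6 5)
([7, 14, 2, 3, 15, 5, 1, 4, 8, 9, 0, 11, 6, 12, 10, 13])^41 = (0 7 4 15 13 12 6 1 14 10)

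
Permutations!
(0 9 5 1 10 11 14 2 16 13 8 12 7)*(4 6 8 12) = (0 9 5 1 10 11 14 2 16 13 12 7)(4 6 8) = [9, 10, 16, 3, 6, 1, 8, 0, 4, 5, 11, 14, 7, 12, 2, 15, 13]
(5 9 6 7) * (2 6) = (2 6 7 5 9) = [0, 1, 6, 3, 4, 9, 7, 5, 8, 2]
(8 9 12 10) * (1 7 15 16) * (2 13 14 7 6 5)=[0, 6, 13, 3, 4, 2, 5, 15, 9, 12, 8, 11, 10, 14, 7, 16, 1]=(1 6 5 2 13 14 7 15 16)(8 9 12 10)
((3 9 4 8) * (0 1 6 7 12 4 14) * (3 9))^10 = ((0 1 6 7 12 4 8 9 14))^10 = (0 1 6 7 12 4 8 9 14)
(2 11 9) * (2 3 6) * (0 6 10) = (0 6 2 11 9 3 10) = [6, 1, 11, 10, 4, 5, 2, 7, 8, 3, 0, 9]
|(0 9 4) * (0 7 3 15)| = 6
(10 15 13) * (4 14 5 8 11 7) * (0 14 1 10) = (0 14 5 8 11 7 4 1 10 15 13) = [14, 10, 2, 3, 1, 8, 6, 4, 11, 9, 15, 7, 12, 0, 5, 13]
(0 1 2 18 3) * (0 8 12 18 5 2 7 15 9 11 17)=(0 1 7 15 9 11 17)(2 5)(3 8 12 18)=[1, 7, 5, 8, 4, 2, 6, 15, 12, 11, 10, 17, 18, 13, 14, 9, 16, 0, 3]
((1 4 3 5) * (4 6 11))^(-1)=(1 5 3 4 11 6)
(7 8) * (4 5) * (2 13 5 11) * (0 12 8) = [12, 1, 13, 3, 11, 4, 6, 0, 7, 9, 10, 2, 8, 5] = (0 12 8 7)(2 13 5 4 11)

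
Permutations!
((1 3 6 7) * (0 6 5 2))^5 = (0 5 1 6 2 3 7)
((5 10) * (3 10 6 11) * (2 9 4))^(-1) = ((2 9 4)(3 10 5 6 11))^(-1) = (2 4 9)(3 11 6 5 10)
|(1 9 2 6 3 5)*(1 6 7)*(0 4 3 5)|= 12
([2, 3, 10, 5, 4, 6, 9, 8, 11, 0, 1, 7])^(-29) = (0 1 6 2 3 9 10 5)(7 8 11)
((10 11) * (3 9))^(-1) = ((3 9)(10 11))^(-1) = (3 9)(10 11)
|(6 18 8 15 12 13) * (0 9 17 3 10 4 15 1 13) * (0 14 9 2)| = 40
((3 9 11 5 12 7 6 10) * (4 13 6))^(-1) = ((3 9 11 5 12 7 4 13 6 10))^(-1) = (3 10 6 13 4 7 12 5 11 9)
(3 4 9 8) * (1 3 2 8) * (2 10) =(1 3 4 9)(2 8 10) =[0, 3, 8, 4, 9, 5, 6, 7, 10, 1, 2]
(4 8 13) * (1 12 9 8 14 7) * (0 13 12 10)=(0 13 4 14 7 1 10)(8 12 9)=[13, 10, 2, 3, 14, 5, 6, 1, 12, 8, 0, 11, 9, 4, 7]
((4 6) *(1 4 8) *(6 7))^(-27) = ((1 4 7 6 8))^(-27) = (1 6 4 8 7)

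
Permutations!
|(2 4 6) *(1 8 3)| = |(1 8 3)(2 4 6)| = 3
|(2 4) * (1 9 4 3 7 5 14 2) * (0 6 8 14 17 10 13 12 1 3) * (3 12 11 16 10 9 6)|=52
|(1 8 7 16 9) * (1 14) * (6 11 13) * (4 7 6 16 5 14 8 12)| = 6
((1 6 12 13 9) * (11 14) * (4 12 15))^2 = ((1 6 15 4 12 13 9)(11 14))^2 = (1 15 12 9 6 4 13)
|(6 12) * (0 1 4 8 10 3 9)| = 14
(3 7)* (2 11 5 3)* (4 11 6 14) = (2 6 14 4 11 5 3 7) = [0, 1, 6, 7, 11, 3, 14, 2, 8, 9, 10, 5, 12, 13, 4]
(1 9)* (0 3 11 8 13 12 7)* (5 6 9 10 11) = (0 3 5 6 9 1 10 11 8 13 12 7) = [3, 10, 2, 5, 4, 6, 9, 0, 13, 1, 11, 8, 7, 12]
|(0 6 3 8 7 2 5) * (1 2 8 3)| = |(0 6 1 2 5)(7 8)| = 10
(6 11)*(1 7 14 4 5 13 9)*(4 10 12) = (1 7 14 10 12 4 5 13 9)(6 11) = [0, 7, 2, 3, 5, 13, 11, 14, 8, 1, 12, 6, 4, 9, 10]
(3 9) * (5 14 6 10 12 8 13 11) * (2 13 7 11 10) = (2 13 10 12 8 7 11 5 14 6)(3 9) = [0, 1, 13, 9, 4, 14, 2, 11, 7, 3, 12, 5, 8, 10, 6]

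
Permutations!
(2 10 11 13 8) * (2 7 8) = [0, 1, 10, 3, 4, 5, 6, 8, 7, 9, 11, 13, 12, 2] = (2 10 11 13)(7 8)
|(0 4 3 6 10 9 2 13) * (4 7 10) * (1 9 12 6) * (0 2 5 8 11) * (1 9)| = |(0 7 10 12 6 4 3 9 5 8 11)(2 13)| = 22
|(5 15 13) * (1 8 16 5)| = 6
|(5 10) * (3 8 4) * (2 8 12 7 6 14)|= |(2 8 4 3 12 7 6 14)(5 10)|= 8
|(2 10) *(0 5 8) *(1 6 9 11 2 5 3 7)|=11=|(0 3 7 1 6 9 11 2 10 5 8)|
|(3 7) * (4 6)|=2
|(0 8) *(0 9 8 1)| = 2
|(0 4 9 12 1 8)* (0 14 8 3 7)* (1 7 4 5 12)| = |(0 5 12 7)(1 3 4 9)(8 14)| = 4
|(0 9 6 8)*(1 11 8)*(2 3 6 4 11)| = 20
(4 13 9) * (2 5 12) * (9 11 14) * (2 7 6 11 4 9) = (2 5 12 7 6 11 14)(4 13) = [0, 1, 5, 3, 13, 12, 11, 6, 8, 9, 10, 14, 7, 4, 2]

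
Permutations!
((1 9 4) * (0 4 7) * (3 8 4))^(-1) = ((0 3 8 4 1 9 7))^(-1) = (0 7 9 1 4 8 3)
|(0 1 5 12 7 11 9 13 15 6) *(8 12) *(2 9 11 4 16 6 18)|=45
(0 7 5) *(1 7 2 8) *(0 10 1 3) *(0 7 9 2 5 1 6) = (0 5 10 6)(1 9 2 8 3 7) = [5, 9, 8, 7, 4, 10, 0, 1, 3, 2, 6]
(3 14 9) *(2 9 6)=(2 9 3 14 6)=[0, 1, 9, 14, 4, 5, 2, 7, 8, 3, 10, 11, 12, 13, 6]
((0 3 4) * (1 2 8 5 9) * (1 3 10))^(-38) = ((0 10 1 2 8 5 9 3 4))^(-38) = (0 3 5 2 10 4 9 8 1)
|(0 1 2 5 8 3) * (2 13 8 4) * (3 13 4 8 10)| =9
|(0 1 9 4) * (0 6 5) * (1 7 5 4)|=6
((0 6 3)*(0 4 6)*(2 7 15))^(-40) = ((2 7 15)(3 4 6))^(-40) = (2 15 7)(3 6 4)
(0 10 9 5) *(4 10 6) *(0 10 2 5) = [6, 1, 5, 3, 2, 10, 4, 7, 8, 0, 9] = (0 6 4 2 5 10 9)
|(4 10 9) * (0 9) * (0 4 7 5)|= 4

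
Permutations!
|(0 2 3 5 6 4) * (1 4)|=7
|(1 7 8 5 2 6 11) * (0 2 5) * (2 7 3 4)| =|(0 7 8)(1 3 4 2 6 11)| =6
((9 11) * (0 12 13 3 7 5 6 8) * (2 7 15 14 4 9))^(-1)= ((0 12 13 3 15 14 4 9 11 2 7 5 6 8))^(-1)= (0 8 6 5 7 2 11 9 4 14 15 3 13 12)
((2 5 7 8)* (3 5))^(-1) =((2 3 5 7 8))^(-1) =(2 8 7 5 3)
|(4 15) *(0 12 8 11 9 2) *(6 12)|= 14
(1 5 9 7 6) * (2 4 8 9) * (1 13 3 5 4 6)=(1 4 8 9 7)(2 6 13 3 5)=[0, 4, 6, 5, 8, 2, 13, 1, 9, 7, 10, 11, 12, 3]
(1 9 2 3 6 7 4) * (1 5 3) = (1 9 2)(3 6 7 4 5) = [0, 9, 1, 6, 5, 3, 7, 4, 8, 2]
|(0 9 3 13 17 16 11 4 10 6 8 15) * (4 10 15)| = |(0 9 3 13 17 16 11 10 6 8 4 15)| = 12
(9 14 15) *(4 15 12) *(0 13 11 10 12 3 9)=(0 13 11 10 12 4 15)(3 9 14)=[13, 1, 2, 9, 15, 5, 6, 7, 8, 14, 12, 10, 4, 11, 3, 0]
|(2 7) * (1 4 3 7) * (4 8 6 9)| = 8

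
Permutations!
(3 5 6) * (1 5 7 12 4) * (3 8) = (1 5 6 8 3 7 12 4) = [0, 5, 2, 7, 1, 6, 8, 12, 3, 9, 10, 11, 4]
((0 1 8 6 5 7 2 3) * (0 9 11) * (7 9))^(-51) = ((0 1 8 6 5 9 11)(2 3 7))^(-51) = (0 9 6 1 11 5 8)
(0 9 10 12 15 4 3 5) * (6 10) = (0 9 6 10 12 15 4 3 5) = [9, 1, 2, 5, 3, 0, 10, 7, 8, 6, 12, 11, 15, 13, 14, 4]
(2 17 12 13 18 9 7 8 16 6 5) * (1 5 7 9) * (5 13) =(1 13 18)(2 17 12 5)(6 7 8 16) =[0, 13, 17, 3, 4, 2, 7, 8, 16, 9, 10, 11, 5, 18, 14, 15, 6, 12, 1]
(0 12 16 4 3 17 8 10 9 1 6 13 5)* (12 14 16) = (0 14 16 4 3 17 8 10 9 1 6 13 5) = [14, 6, 2, 17, 3, 0, 13, 7, 10, 1, 9, 11, 12, 5, 16, 15, 4, 8]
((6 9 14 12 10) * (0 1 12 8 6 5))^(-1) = ((0 1 12 10 5)(6 9 14 8))^(-1) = (0 5 10 12 1)(6 8 14 9)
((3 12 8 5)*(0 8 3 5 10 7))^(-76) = (12)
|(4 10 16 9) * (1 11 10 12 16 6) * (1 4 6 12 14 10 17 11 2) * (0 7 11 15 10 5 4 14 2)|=15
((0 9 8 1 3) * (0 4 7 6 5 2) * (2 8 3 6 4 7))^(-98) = (0 4 3)(1 5)(2 7 9)(6 8)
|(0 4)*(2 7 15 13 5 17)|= 6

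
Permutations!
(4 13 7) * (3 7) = (3 7 4 13) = [0, 1, 2, 7, 13, 5, 6, 4, 8, 9, 10, 11, 12, 3]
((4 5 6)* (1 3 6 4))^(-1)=(1 6 3)(4 5)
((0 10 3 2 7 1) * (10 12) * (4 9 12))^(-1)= (0 1 7 2 3 10 12 9 4)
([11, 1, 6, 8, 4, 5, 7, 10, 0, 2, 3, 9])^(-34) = (0 9 6 10 8 11 2 7 3)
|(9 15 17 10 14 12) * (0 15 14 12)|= 7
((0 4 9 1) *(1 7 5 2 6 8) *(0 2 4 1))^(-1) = (0 8 6 2 1)(4 5 7 9) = ((0 1 2 6 8)(4 9 7 5))^(-1)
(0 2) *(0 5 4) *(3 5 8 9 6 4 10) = (0 2 8 9 6 4)(3 5 10) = [2, 1, 8, 5, 0, 10, 4, 7, 9, 6, 3]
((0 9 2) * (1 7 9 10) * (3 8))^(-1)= ((0 10 1 7 9 2)(3 8))^(-1)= (0 2 9 7 1 10)(3 8)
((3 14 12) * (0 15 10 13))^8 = (15)(3 12 14)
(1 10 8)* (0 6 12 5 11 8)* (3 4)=(0 6 12 5 11 8 1 10)(3 4)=[6, 10, 2, 4, 3, 11, 12, 7, 1, 9, 0, 8, 5]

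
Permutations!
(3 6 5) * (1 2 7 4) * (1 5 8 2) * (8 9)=(2 7 4 5 3 6 9 8)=[0, 1, 7, 6, 5, 3, 9, 4, 2, 8]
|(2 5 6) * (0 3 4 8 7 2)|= 8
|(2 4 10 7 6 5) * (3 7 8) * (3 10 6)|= |(2 4 6 5)(3 7)(8 10)|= 4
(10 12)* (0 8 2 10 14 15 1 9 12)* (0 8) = (1 9 12 14 15)(2 10 8) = [0, 9, 10, 3, 4, 5, 6, 7, 2, 12, 8, 11, 14, 13, 15, 1]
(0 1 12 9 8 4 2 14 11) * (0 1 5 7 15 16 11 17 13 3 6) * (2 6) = (0 5 7 15 16 11 1 12 9 8 4 6)(2 14 17 13 3) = [5, 12, 14, 2, 6, 7, 0, 15, 4, 8, 10, 1, 9, 3, 17, 16, 11, 13]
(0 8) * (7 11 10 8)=(0 7 11 10 8)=[7, 1, 2, 3, 4, 5, 6, 11, 0, 9, 8, 10]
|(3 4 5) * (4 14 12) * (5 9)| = 6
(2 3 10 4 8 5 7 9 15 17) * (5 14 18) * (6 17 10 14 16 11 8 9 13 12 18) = (2 3 14 6 17)(4 9 15 10)(5 7 13 12 18)(8 16 11) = [0, 1, 3, 14, 9, 7, 17, 13, 16, 15, 4, 8, 18, 12, 6, 10, 11, 2, 5]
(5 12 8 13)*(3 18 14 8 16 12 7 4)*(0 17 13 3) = (0 17 13 5 7 4)(3 18 14 8)(12 16) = [17, 1, 2, 18, 0, 7, 6, 4, 3, 9, 10, 11, 16, 5, 8, 15, 12, 13, 14]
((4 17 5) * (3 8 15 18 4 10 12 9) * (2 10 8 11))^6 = (18) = ((2 10 12 9 3 11)(4 17 5 8 15 18))^6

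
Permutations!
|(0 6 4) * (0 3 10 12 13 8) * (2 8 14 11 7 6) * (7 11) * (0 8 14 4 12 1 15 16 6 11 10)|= 14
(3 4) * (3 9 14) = [0, 1, 2, 4, 9, 5, 6, 7, 8, 14, 10, 11, 12, 13, 3] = (3 4 9 14)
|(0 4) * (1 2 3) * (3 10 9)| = 10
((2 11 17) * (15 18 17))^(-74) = ((2 11 15 18 17))^(-74) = (2 11 15 18 17)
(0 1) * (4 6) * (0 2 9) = [1, 2, 9, 3, 6, 5, 4, 7, 8, 0] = (0 1 2 9)(4 6)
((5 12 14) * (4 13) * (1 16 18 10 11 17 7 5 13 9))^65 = ((1 16 18 10 11 17 7 5 12 14 13 4 9))^65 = (18)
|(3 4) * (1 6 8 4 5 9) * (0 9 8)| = 4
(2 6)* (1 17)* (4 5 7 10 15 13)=[0, 17, 6, 3, 5, 7, 2, 10, 8, 9, 15, 11, 12, 4, 14, 13, 16, 1]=(1 17)(2 6)(4 5 7 10 15 13)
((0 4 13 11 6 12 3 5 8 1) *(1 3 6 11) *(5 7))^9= ((0 4 13 1)(3 7 5 8)(6 12))^9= (0 4 13 1)(3 7 5 8)(6 12)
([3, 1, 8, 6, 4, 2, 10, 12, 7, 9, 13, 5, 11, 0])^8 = (0 10 3 13 6)(2 7 11)(5 8 12)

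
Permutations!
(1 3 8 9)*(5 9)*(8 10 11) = (1 3 10 11 8 5 9) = [0, 3, 2, 10, 4, 9, 6, 7, 5, 1, 11, 8]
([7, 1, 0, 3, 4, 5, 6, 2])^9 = [0, 1, 2, 3, 4, 5, 6, 7]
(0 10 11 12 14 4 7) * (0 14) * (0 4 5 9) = (0 10 11 12 4 7 14 5 9) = [10, 1, 2, 3, 7, 9, 6, 14, 8, 0, 11, 12, 4, 13, 5]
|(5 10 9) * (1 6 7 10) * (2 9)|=7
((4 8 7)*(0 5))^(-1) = (0 5)(4 7 8)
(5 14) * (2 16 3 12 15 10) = (2 16 3 12 15 10)(5 14) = [0, 1, 16, 12, 4, 14, 6, 7, 8, 9, 2, 11, 15, 13, 5, 10, 3]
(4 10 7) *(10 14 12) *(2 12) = (2 12 10 7 4 14) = [0, 1, 12, 3, 14, 5, 6, 4, 8, 9, 7, 11, 10, 13, 2]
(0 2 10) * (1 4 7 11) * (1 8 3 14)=(0 2 10)(1 4 7 11 8 3 14)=[2, 4, 10, 14, 7, 5, 6, 11, 3, 9, 0, 8, 12, 13, 1]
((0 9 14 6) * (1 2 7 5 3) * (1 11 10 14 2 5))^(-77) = ((0 9 2 7 1 5 3 11 10 14 6))^(-77) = (14)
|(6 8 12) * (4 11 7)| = |(4 11 7)(6 8 12)| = 3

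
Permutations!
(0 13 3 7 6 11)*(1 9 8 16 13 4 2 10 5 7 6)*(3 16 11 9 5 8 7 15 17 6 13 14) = (0 4 2 10 8 11)(1 5 15 17 6 9 7)(3 13 16 14) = [4, 5, 10, 13, 2, 15, 9, 1, 11, 7, 8, 0, 12, 16, 3, 17, 14, 6]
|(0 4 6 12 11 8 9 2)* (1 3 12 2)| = |(0 4 6 2)(1 3 12 11 8 9)| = 12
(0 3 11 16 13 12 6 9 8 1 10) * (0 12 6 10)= (0 3 11 16 13 6 9 8 1)(10 12)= [3, 0, 2, 11, 4, 5, 9, 7, 1, 8, 12, 16, 10, 6, 14, 15, 13]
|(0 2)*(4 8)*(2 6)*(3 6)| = 4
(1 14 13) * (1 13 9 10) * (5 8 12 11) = (1 14 9 10)(5 8 12 11) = [0, 14, 2, 3, 4, 8, 6, 7, 12, 10, 1, 5, 11, 13, 9]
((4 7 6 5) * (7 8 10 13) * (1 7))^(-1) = (1 13 10 8 4 5 6 7)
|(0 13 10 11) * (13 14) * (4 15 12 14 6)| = 9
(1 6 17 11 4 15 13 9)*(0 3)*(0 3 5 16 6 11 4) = (0 5 16 6 17 4 15 13 9 1 11) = [5, 11, 2, 3, 15, 16, 17, 7, 8, 1, 10, 0, 12, 9, 14, 13, 6, 4]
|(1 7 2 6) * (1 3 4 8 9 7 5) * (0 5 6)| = |(0 5 1 6 3 4 8 9 7 2)| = 10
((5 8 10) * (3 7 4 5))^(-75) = (3 5)(4 10)(7 8) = ((3 7 4 5 8 10))^(-75)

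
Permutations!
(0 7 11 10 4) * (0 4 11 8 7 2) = (0 2)(7 8)(10 11) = [2, 1, 0, 3, 4, 5, 6, 8, 7, 9, 11, 10]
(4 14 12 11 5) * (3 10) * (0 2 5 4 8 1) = [2, 0, 5, 10, 14, 8, 6, 7, 1, 9, 3, 4, 11, 13, 12] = (0 2 5 8 1)(3 10)(4 14 12 11)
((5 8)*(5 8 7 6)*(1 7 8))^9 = ((1 7 6 5 8))^9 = (1 8 5 6 7)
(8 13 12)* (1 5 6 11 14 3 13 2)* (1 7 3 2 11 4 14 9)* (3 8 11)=[0, 5, 7, 13, 14, 6, 4, 8, 3, 1, 10, 9, 11, 12, 2]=(1 5 6 4 14 2 7 8 3 13 12 11 9)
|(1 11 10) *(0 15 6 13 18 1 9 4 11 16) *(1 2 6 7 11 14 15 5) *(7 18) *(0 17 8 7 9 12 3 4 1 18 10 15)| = 19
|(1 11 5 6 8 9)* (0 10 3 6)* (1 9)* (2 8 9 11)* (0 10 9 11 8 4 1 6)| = 24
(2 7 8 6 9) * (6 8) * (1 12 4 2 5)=(1 12 4 2 7 6 9 5)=[0, 12, 7, 3, 2, 1, 9, 6, 8, 5, 10, 11, 4]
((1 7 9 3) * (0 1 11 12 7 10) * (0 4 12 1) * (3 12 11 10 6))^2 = (1 3 4)(6 10 11)(7 12 9) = ((1 6 3 10 4 11)(7 9 12))^2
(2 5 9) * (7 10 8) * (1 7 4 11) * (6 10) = (1 7 6 10 8 4 11)(2 5 9) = [0, 7, 5, 3, 11, 9, 10, 6, 4, 2, 8, 1]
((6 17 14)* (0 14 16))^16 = ((0 14 6 17 16))^16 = (0 14 6 17 16)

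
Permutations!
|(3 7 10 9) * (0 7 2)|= |(0 7 10 9 3 2)|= 6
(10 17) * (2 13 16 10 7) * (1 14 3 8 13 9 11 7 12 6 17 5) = (1 14 3 8 13 16 10 5)(2 9 11 7)(6 17 12) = [0, 14, 9, 8, 4, 1, 17, 2, 13, 11, 5, 7, 6, 16, 3, 15, 10, 12]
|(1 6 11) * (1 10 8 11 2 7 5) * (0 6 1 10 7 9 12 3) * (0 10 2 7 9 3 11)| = 24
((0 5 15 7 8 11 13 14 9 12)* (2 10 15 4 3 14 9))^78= ((0 5 4 3 14 2 10 15 7 8 11 13 9 12))^78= (0 7 4 11 14 9 10)(2 12 15 5 8 3 13)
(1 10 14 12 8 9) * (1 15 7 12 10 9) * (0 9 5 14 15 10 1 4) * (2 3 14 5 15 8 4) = [9, 15, 3, 14, 0, 5, 6, 12, 2, 10, 8, 11, 4, 13, 1, 7] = (0 9 10 8 2 3 14 1 15 7 12 4)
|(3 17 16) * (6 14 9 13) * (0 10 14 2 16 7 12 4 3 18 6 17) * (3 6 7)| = 7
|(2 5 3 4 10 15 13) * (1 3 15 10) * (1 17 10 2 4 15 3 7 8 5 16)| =|(1 7 8 5 3 15 13 4 17 10 2 16)| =12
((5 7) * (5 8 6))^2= ((5 7 8 6))^2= (5 8)(6 7)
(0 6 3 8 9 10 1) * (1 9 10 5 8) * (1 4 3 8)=(0 6 8 10 9 5 1)(3 4)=[6, 0, 2, 4, 3, 1, 8, 7, 10, 5, 9]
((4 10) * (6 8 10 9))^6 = (4 9 6 8 10)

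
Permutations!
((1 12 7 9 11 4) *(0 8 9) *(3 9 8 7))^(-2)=((0 7)(1 12 3 9 11 4))^(-2)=(1 11 3)(4 9 12)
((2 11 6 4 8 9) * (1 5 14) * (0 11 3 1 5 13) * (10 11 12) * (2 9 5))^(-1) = ((0 12 10 11 6 4 8 5 14 2 3 1 13))^(-1) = (0 13 1 3 2 14 5 8 4 6 11 10 12)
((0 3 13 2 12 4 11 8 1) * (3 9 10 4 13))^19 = ((0 9 10 4 11 8 1)(2 12 13))^19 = (0 8 4 9 1 11 10)(2 12 13)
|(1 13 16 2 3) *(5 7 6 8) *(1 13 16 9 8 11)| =|(1 16 2 3 13 9 8 5 7 6 11)| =11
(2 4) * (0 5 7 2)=(0 5 7 2 4)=[5, 1, 4, 3, 0, 7, 6, 2]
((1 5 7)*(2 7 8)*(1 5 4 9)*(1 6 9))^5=(1 4)(2 7 5 8)(6 9)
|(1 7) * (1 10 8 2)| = 5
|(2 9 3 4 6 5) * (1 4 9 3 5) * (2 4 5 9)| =4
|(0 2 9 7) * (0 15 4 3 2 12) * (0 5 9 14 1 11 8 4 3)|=13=|(0 12 5 9 7 15 3 2 14 1 11 8 4)|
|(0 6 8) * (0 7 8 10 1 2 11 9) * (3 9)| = 8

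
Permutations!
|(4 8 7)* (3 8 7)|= |(3 8)(4 7)|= 2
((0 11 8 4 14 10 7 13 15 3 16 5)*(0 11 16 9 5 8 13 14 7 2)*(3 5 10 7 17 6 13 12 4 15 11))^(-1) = ((0 16 8 15 5 3 9 10 2)(4 17 6 13 11 12)(7 14))^(-1) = (0 2 10 9 3 5 15 8 16)(4 12 11 13 6 17)(7 14)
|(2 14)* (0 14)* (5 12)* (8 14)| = |(0 8 14 2)(5 12)| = 4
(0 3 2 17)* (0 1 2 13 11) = (0 3 13 11)(1 2 17) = [3, 2, 17, 13, 4, 5, 6, 7, 8, 9, 10, 0, 12, 11, 14, 15, 16, 1]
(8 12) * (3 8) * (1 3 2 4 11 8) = (1 3)(2 4 11 8 12) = [0, 3, 4, 1, 11, 5, 6, 7, 12, 9, 10, 8, 2]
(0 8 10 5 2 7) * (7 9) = (0 8 10 5 2 9 7) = [8, 1, 9, 3, 4, 2, 6, 0, 10, 7, 5]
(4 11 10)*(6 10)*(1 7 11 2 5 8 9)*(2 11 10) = (1 7 10 4 11 6 2 5 8 9) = [0, 7, 5, 3, 11, 8, 2, 10, 9, 1, 4, 6]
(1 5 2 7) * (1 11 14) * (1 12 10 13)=[0, 5, 7, 3, 4, 2, 6, 11, 8, 9, 13, 14, 10, 1, 12]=(1 5 2 7 11 14 12 10 13)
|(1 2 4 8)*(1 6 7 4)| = 4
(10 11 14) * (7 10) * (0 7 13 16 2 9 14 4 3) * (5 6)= (0 7 10 11 4 3)(2 9 14 13 16)(5 6)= [7, 1, 9, 0, 3, 6, 5, 10, 8, 14, 11, 4, 12, 16, 13, 15, 2]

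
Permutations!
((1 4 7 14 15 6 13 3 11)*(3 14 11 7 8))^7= ((1 4 8 3 7 11)(6 13 14 15))^7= (1 4 8 3 7 11)(6 15 14 13)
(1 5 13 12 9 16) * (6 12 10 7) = (1 5 13 10 7 6 12 9 16) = [0, 5, 2, 3, 4, 13, 12, 6, 8, 16, 7, 11, 9, 10, 14, 15, 1]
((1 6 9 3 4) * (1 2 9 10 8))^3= (1 8 10 6)(2 4 3 9)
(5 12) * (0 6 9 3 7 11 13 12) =[6, 1, 2, 7, 4, 0, 9, 11, 8, 3, 10, 13, 5, 12] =(0 6 9 3 7 11 13 12 5)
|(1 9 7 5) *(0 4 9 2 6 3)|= |(0 4 9 7 5 1 2 6 3)|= 9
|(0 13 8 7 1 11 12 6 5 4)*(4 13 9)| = 24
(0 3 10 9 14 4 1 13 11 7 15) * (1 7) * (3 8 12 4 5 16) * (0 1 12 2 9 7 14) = [8, 13, 9, 10, 14, 16, 6, 15, 2, 0, 7, 12, 4, 11, 5, 1, 3] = (0 8 2 9)(1 13 11 12 4 14 5 16 3 10 7 15)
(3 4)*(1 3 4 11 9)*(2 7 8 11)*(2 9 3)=(1 2 7 8 11 3 9)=[0, 2, 7, 9, 4, 5, 6, 8, 11, 1, 10, 3]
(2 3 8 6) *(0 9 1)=[9, 0, 3, 8, 4, 5, 2, 7, 6, 1]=(0 9 1)(2 3 8 6)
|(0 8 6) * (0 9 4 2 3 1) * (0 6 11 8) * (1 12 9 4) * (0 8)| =|(0 8 11)(1 6 4 2 3 12 9)| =21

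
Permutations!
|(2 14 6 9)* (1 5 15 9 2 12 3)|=6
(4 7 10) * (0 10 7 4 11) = (0 10 11) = [10, 1, 2, 3, 4, 5, 6, 7, 8, 9, 11, 0]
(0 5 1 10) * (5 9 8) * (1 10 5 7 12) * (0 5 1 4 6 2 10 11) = (0 9 8 7 12 4 6 2 10 5 11) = [9, 1, 10, 3, 6, 11, 2, 12, 7, 8, 5, 0, 4]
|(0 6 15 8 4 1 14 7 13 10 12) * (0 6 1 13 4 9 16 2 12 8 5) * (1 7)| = 26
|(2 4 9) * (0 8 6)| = 3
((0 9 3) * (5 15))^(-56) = ((0 9 3)(5 15))^(-56) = (15)(0 9 3)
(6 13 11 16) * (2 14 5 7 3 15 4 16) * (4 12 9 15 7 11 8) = (2 14 5 11)(3 7)(4 16 6 13 8)(9 15 12) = [0, 1, 14, 7, 16, 11, 13, 3, 4, 15, 10, 2, 9, 8, 5, 12, 6]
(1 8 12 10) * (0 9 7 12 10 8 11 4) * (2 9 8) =(0 8 10 1 11 4)(2 9 7 12) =[8, 11, 9, 3, 0, 5, 6, 12, 10, 7, 1, 4, 2]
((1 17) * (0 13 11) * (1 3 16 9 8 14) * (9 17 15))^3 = ((0 13 11)(1 15 9 8 14)(3 16 17))^3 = (17)(1 8 15 14 9)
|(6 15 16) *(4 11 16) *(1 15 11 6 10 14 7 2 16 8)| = |(1 15 4 6 11 8)(2 16 10 14 7)| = 30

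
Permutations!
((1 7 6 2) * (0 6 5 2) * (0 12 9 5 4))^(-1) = ((0 6 12 9 5 2 1 7 4))^(-1) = (0 4 7 1 2 5 9 12 6)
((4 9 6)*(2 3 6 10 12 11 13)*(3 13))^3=(2 13)(3 9 11 4 12 6 10)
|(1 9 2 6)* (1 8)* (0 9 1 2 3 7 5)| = 15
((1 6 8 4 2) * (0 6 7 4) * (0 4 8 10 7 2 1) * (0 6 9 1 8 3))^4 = (0 6)(1 7)(2 3)(9 10)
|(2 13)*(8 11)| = 2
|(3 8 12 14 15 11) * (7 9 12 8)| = |(3 7 9 12 14 15 11)| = 7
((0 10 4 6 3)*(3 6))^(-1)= (0 3 4 10)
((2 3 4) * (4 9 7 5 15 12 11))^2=((2 3 9 7 5 15 12 11 4))^2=(2 9 5 12 4 3 7 15 11)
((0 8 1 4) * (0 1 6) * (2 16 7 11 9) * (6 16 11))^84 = (0 6 7 16 8)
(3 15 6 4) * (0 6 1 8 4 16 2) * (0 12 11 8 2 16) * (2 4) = [6, 4, 12, 15, 3, 5, 0, 7, 2, 9, 10, 8, 11, 13, 14, 1, 16] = (16)(0 6)(1 4 3 15)(2 12 11 8)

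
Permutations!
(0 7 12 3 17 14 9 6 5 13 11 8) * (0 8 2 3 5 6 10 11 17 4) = (0 7 12 5 13 17 14 9 10 11 2 3 4) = [7, 1, 3, 4, 0, 13, 6, 12, 8, 10, 11, 2, 5, 17, 9, 15, 16, 14]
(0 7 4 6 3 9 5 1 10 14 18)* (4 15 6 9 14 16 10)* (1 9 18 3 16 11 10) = [7, 4, 2, 14, 18, 9, 16, 15, 8, 5, 11, 10, 12, 13, 3, 6, 1, 17, 0] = (0 7 15 6 16 1 4 18)(3 14)(5 9)(10 11)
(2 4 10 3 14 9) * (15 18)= (2 4 10 3 14 9)(15 18)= [0, 1, 4, 14, 10, 5, 6, 7, 8, 2, 3, 11, 12, 13, 9, 18, 16, 17, 15]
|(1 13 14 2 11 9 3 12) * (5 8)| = 8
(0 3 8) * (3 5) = [5, 1, 2, 8, 4, 3, 6, 7, 0] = (0 5 3 8)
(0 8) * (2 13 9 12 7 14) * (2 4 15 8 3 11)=(0 3 11 2 13 9 12 7 14 4 15 8)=[3, 1, 13, 11, 15, 5, 6, 14, 0, 12, 10, 2, 7, 9, 4, 8]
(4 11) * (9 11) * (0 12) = (0 12)(4 9 11) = [12, 1, 2, 3, 9, 5, 6, 7, 8, 11, 10, 4, 0]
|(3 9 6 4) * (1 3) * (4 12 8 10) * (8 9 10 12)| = 4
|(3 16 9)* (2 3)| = |(2 3 16 9)| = 4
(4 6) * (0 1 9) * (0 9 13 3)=[1, 13, 2, 0, 6, 5, 4, 7, 8, 9, 10, 11, 12, 3]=(0 1 13 3)(4 6)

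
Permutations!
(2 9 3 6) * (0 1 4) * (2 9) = (0 1 4)(3 6 9) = [1, 4, 2, 6, 0, 5, 9, 7, 8, 3]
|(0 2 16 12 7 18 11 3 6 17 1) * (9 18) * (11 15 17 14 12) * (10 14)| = 15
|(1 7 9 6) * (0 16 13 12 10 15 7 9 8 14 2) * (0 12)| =21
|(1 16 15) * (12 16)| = 4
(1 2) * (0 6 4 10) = (0 6 4 10)(1 2) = [6, 2, 1, 3, 10, 5, 4, 7, 8, 9, 0]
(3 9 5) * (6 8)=(3 9 5)(6 8)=[0, 1, 2, 9, 4, 3, 8, 7, 6, 5]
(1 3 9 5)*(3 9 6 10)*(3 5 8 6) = [0, 9, 2, 3, 4, 1, 10, 7, 6, 8, 5] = (1 9 8 6 10 5)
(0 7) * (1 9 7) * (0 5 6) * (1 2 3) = (0 2 3 1 9 7 5 6) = [2, 9, 3, 1, 4, 6, 0, 5, 8, 7]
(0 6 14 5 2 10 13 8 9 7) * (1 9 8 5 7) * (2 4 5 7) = [6, 9, 10, 3, 5, 4, 14, 0, 8, 1, 13, 11, 12, 7, 2] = (0 6 14 2 10 13 7)(1 9)(4 5)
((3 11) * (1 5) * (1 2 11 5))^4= ((2 11 3 5))^4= (11)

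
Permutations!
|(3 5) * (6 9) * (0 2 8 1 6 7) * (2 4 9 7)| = 8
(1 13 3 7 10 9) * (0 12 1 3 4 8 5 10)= (0 12 1 13 4 8 5 10 9 3 7)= [12, 13, 2, 7, 8, 10, 6, 0, 5, 3, 9, 11, 1, 4]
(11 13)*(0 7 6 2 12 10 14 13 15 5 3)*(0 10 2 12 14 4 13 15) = (0 7 6 12 2 14 15 5 3 10 4 13 11) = [7, 1, 14, 10, 13, 3, 12, 6, 8, 9, 4, 0, 2, 11, 15, 5]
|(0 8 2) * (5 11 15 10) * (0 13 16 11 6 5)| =|(0 8 2 13 16 11 15 10)(5 6)| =8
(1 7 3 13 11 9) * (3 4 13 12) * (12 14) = (1 7 4 13 11 9)(3 14 12) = [0, 7, 2, 14, 13, 5, 6, 4, 8, 1, 10, 9, 3, 11, 12]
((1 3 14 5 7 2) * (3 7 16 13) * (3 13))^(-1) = (1 2 7)(3 16 5 14)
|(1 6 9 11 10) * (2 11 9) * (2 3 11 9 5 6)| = |(1 2 9 5 6 3 11 10)| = 8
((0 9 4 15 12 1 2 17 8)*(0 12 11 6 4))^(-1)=(0 9)(1 12 8 17 2)(4 6 11 15)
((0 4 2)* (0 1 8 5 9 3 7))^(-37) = (0 7 3 9 5 8 1 2 4)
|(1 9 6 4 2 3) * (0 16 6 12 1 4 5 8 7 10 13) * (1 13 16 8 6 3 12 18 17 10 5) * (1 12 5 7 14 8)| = 14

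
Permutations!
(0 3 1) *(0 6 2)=(0 3 1 6 2)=[3, 6, 0, 1, 4, 5, 2]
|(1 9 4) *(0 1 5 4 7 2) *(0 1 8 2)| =6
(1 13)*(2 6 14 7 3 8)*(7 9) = [0, 13, 6, 8, 4, 5, 14, 3, 2, 7, 10, 11, 12, 1, 9] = (1 13)(2 6 14 9 7 3 8)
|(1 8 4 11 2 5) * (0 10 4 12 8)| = 14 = |(0 10 4 11 2 5 1)(8 12)|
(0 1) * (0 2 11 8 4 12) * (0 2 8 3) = (0 1 8 4 12 2 11 3) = [1, 8, 11, 0, 12, 5, 6, 7, 4, 9, 10, 3, 2]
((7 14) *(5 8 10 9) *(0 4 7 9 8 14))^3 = ((0 4 7)(5 14 9)(8 10))^3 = (14)(8 10)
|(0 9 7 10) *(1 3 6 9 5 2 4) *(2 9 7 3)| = 21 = |(0 5 9 3 6 7 10)(1 2 4)|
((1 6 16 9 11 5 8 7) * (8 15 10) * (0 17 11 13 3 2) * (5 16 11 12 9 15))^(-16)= ((0 17 12 9 13 3 2)(1 6 11 16 15 10 8 7))^(-16)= (0 3 9 17 2 13 12)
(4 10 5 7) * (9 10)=(4 9 10 5 7)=[0, 1, 2, 3, 9, 7, 6, 4, 8, 10, 5]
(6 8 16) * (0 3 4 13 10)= [3, 1, 2, 4, 13, 5, 8, 7, 16, 9, 0, 11, 12, 10, 14, 15, 6]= (0 3 4 13 10)(6 8 16)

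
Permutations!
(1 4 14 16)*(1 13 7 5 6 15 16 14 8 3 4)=(3 4 8)(5 6 15 16 13 7)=[0, 1, 2, 4, 8, 6, 15, 5, 3, 9, 10, 11, 12, 7, 14, 16, 13]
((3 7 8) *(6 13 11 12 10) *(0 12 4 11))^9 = (0 13 6 10 12)(4 11)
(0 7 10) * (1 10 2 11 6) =(0 7 2 11 6 1 10) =[7, 10, 11, 3, 4, 5, 1, 2, 8, 9, 0, 6]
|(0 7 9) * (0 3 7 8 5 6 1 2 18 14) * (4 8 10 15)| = |(0 10 15 4 8 5 6 1 2 18 14)(3 7 9)| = 33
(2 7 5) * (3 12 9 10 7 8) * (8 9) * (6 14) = (2 9 10 7 5)(3 12 8)(6 14) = [0, 1, 9, 12, 4, 2, 14, 5, 3, 10, 7, 11, 8, 13, 6]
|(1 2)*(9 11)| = |(1 2)(9 11)| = 2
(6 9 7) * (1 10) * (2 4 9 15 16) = [0, 10, 4, 3, 9, 5, 15, 6, 8, 7, 1, 11, 12, 13, 14, 16, 2] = (1 10)(2 4 9 7 6 15 16)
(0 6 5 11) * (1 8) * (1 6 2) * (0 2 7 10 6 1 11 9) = [7, 8, 11, 3, 4, 9, 5, 10, 1, 0, 6, 2] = (0 7 10 6 5 9)(1 8)(2 11)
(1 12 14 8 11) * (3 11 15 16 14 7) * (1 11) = (1 12 7 3)(8 15 16 14) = [0, 12, 2, 1, 4, 5, 6, 3, 15, 9, 10, 11, 7, 13, 8, 16, 14]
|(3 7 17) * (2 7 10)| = 5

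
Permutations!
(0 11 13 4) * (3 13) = (0 11 3 13 4) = [11, 1, 2, 13, 0, 5, 6, 7, 8, 9, 10, 3, 12, 4]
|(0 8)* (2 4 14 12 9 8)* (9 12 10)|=7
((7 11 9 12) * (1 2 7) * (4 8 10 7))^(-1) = (1 12 9 11 7 10 8 4 2)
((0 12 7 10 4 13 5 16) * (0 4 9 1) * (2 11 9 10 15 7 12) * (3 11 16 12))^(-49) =(0 12 2 3 16 11 4 9 13 1 5)(7 15)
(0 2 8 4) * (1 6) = (0 2 8 4)(1 6) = [2, 6, 8, 3, 0, 5, 1, 7, 4]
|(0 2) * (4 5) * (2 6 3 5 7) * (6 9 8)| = 9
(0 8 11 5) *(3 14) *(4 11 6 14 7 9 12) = (0 8 6 14 3 7 9 12 4 11 5) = [8, 1, 2, 7, 11, 0, 14, 9, 6, 12, 10, 5, 4, 13, 3]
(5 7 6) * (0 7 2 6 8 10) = (0 7 8 10)(2 6 5) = [7, 1, 6, 3, 4, 2, 5, 8, 10, 9, 0]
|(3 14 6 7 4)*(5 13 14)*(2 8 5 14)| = 20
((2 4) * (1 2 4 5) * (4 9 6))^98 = (1 5 2)(4 6 9)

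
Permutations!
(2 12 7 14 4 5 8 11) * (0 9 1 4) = (0 9 1 4 5 8 11 2 12 7 14) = [9, 4, 12, 3, 5, 8, 6, 14, 11, 1, 10, 2, 7, 13, 0]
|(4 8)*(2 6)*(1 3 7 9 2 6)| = 10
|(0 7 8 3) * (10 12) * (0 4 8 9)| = 6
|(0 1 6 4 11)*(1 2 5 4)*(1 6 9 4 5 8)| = 7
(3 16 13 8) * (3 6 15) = [0, 1, 2, 16, 4, 5, 15, 7, 6, 9, 10, 11, 12, 8, 14, 3, 13] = (3 16 13 8 6 15)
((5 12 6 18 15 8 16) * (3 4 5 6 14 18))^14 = (3 14 16 5 15)(4 18 6 12 8)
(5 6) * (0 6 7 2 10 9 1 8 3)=(0 6 5 7 2 10 9 1 8 3)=[6, 8, 10, 0, 4, 7, 5, 2, 3, 1, 9]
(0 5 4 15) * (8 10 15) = [5, 1, 2, 3, 8, 4, 6, 7, 10, 9, 15, 11, 12, 13, 14, 0] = (0 5 4 8 10 15)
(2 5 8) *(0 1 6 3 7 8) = (0 1 6 3 7 8 2 5) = [1, 6, 5, 7, 4, 0, 3, 8, 2]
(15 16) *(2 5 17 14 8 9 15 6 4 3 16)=[0, 1, 5, 16, 3, 17, 4, 7, 9, 15, 10, 11, 12, 13, 8, 2, 6, 14]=(2 5 17 14 8 9 15)(3 16 6 4)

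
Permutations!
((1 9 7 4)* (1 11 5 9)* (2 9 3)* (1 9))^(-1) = (1 2 3 5 11 4 7 9)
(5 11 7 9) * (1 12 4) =(1 12 4)(5 11 7 9) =[0, 12, 2, 3, 1, 11, 6, 9, 8, 5, 10, 7, 4]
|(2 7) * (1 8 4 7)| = 5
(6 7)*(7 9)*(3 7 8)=(3 7 6 9 8)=[0, 1, 2, 7, 4, 5, 9, 6, 3, 8]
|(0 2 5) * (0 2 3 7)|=|(0 3 7)(2 5)|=6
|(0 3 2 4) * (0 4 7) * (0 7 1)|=|(7)(0 3 2 1)|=4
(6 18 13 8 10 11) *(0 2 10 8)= [2, 1, 10, 3, 4, 5, 18, 7, 8, 9, 11, 6, 12, 0, 14, 15, 16, 17, 13]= (0 2 10 11 6 18 13)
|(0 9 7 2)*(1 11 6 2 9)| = 10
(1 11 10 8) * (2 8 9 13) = (1 11 10 9 13 2 8) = [0, 11, 8, 3, 4, 5, 6, 7, 1, 13, 9, 10, 12, 2]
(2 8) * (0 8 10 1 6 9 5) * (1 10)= [8, 6, 1, 3, 4, 0, 9, 7, 2, 5, 10]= (10)(0 8 2 1 6 9 5)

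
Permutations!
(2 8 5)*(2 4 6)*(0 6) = [6, 1, 8, 3, 0, 4, 2, 7, 5] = (0 6 2 8 5 4)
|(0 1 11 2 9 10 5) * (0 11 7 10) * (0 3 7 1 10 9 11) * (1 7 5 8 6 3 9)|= |(0 10 8 6 3 5)(1 7)(2 11)|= 6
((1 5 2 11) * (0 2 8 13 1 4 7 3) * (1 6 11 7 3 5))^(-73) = (0 11 8 2 4 13 7 3 6 5) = ((0 2 7 5 8 13 6 11 4 3))^(-73)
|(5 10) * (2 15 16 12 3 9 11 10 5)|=|(2 15 16 12 3 9 11 10)|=8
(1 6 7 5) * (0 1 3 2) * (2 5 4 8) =[1, 6, 0, 5, 8, 3, 7, 4, 2] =(0 1 6 7 4 8 2)(3 5)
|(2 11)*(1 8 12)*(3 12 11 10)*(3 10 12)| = |(1 8 11 2 12)| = 5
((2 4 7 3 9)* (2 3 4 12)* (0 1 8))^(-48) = (12)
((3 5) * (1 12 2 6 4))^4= (1 4 6 2 12)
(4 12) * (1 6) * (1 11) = (1 6 11)(4 12) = [0, 6, 2, 3, 12, 5, 11, 7, 8, 9, 10, 1, 4]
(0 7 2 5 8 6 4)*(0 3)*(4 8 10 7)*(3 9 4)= [3, 1, 5, 0, 9, 10, 8, 2, 6, 4, 7]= (0 3)(2 5 10 7)(4 9)(6 8)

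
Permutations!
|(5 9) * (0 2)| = |(0 2)(5 9)| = 2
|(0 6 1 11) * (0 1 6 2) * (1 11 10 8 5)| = |(11)(0 2)(1 10 8 5)| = 4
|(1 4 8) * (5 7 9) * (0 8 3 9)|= |(0 8 1 4 3 9 5 7)|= 8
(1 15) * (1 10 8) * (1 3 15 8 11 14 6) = (1 8 3 15 10 11 14 6) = [0, 8, 2, 15, 4, 5, 1, 7, 3, 9, 11, 14, 12, 13, 6, 10]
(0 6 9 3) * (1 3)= (0 6 9 1 3)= [6, 3, 2, 0, 4, 5, 9, 7, 8, 1]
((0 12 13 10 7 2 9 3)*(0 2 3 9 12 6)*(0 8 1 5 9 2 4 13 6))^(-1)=(1 8 6 12 2 9 5)(3 7 10 13 4)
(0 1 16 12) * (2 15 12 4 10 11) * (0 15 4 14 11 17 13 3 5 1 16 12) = (0 16 14 11 2 4 10 17 13 3 5 1 12 15) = [16, 12, 4, 5, 10, 1, 6, 7, 8, 9, 17, 2, 15, 3, 11, 0, 14, 13]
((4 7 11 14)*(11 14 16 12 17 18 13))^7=(4 7 14)(11 16 12 17 18 13)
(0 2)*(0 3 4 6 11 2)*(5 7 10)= (2 3 4 6 11)(5 7 10)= [0, 1, 3, 4, 6, 7, 11, 10, 8, 9, 5, 2]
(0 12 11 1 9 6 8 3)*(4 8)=(0 12 11 1 9 6 4 8 3)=[12, 9, 2, 0, 8, 5, 4, 7, 3, 6, 10, 1, 11]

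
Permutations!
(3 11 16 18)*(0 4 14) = (0 4 14)(3 11 16 18) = [4, 1, 2, 11, 14, 5, 6, 7, 8, 9, 10, 16, 12, 13, 0, 15, 18, 17, 3]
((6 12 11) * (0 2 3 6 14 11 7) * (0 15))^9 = ((0 2 3 6 12 7 15)(11 14))^9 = (0 3 12 15 2 6 7)(11 14)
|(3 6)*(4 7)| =2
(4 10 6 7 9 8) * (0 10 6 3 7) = (0 10 3 7 9 8 4 6) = [10, 1, 2, 7, 6, 5, 0, 9, 4, 8, 3]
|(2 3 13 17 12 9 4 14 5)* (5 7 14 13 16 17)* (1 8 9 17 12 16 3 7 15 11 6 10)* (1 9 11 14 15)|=39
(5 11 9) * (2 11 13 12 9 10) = [0, 1, 11, 3, 4, 13, 6, 7, 8, 5, 2, 10, 9, 12] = (2 11 10)(5 13 12 9)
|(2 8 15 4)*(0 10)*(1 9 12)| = |(0 10)(1 9 12)(2 8 15 4)| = 12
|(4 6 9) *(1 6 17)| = |(1 6 9 4 17)| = 5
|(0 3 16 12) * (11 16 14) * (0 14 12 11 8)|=|(0 3 12 14 8)(11 16)|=10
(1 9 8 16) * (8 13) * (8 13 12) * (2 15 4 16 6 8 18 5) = [0, 9, 15, 3, 16, 2, 8, 7, 6, 12, 10, 11, 18, 13, 14, 4, 1, 17, 5] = (1 9 12 18 5 2 15 4 16)(6 8)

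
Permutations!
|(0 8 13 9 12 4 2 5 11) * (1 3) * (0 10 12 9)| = 6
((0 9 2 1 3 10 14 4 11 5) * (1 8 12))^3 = (0 8 3 4)(1 14 5 2)(9 12 10 11)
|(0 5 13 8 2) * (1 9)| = 10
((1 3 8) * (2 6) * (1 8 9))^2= ((1 3 9)(2 6))^2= (1 9 3)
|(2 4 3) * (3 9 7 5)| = |(2 4 9 7 5 3)| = 6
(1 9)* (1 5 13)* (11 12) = (1 9 5 13)(11 12) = [0, 9, 2, 3, 4, 13, 6, 7, 8, 5, 10, 12, 11, 1]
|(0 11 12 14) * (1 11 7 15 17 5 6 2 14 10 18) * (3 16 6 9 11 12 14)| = 8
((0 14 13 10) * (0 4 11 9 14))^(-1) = (4 10 13 14 9 11)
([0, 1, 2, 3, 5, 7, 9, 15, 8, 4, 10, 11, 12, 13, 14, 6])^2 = (4 7 6)(5 15 9)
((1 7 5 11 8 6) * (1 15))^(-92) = (1 15 6 8 11 5 7)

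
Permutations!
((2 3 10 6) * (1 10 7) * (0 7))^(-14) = ((0 7 1 10 6 2 3))^(-14) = (10)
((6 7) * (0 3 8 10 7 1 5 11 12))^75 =(0 6)(1 3)(5 8)(7 12)(10 11)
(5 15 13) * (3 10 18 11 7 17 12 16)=(3 10 18 11 7 17 12 16)(5 15 13)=[0, 1, 2, 10, 4, 15, 6, 17, 8, 9, 18, 7, 16, 5, 14, 13, 3, 12, 11]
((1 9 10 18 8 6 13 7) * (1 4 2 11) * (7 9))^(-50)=(6 18 9)(8 10 13)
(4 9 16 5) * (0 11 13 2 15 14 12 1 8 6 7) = (0 11 13 2 15 14 12 1 8 6 7)(4 9 16 5) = [11, 8, 15, 3, 9, 4, 7, 0, 6, 16, 10, 13, 1, 2, 12, 14, 5]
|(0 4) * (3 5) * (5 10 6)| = 4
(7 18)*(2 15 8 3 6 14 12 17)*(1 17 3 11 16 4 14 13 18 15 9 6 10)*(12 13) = [0, 17, 9, 10, 14, 5, 12, 15, 11, 6, 1, 16, 3, 18, 13, 8, 4, 2, 7] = (1 17 2 9 6 12 3 10)(4 14 13 18 7 15 8 11 16)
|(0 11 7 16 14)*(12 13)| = |(0 11 7 16 14)(12 13)| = 10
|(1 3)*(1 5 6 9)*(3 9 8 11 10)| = |(1 9)(3 5 6 8 11 10)| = 6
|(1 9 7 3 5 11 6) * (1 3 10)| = |(1 9 7 10)(3 5 11 6)| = 4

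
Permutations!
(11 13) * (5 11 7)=[0, 1, 2, 3, 4, 11, 6, 5, 8, 9, 10, 13, 12, 7]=(5 11 13 7)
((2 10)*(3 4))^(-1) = (2 10)(3 4)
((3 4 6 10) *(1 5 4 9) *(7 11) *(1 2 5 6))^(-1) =((1 6 10 3 9 2 5 4)(7 11))^(-1) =(1 4 5 2 9 3 10 6)(7 11)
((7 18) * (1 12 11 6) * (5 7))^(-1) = (1 6 11 12)(5 18 7)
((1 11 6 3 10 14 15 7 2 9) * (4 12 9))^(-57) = (1 3 15 4)(2 9 6 14)(7 12 11 10)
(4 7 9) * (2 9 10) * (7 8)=(2 9 4 8 7 10)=[0, 1, 9, 3, 8, 5, 6, 10, 7, 4, 2]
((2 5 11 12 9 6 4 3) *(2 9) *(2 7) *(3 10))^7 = (2 11 7 5 12)(3 6 10 9 4)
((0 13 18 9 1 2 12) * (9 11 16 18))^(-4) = ((0 13 9 1 2 12)(11 16 18))^(-4) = (0 9 2)(1 12 13)(11 18 16)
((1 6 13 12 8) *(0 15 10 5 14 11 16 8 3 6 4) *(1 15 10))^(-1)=((0 10 5 14 11 16 8 15 1 4)(3 6 13 12))^(-1)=(0 4 1 15 8 16 11 14 5 10)(3 12 13 6)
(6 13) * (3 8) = (3 8)(6 13) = [0, 1, 2, 8, 4, 5, 13, 7, 3, 9, 10, 11, 12, 6]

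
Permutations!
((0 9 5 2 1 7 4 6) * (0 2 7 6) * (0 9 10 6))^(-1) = ((0 10 6 2 1)(4 9 5 7))^(-1) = (0 1 2 6 10)(4 7 5 9)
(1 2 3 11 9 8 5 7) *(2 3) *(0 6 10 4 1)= (0 6 10 4 1 3 11 9 8 5 7)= [6, 3, 2, 11, 1, 7, 10, 0, 5, 8, 4, 9]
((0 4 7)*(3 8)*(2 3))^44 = ((0 4 7)(2 3 8))^44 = (0 7 4)(2 8 3)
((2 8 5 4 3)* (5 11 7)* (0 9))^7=(11)(0 9)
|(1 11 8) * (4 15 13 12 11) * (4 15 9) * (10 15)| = 14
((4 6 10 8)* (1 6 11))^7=((1 6 10 8 4 11))^7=(1 6 10 8 4 11)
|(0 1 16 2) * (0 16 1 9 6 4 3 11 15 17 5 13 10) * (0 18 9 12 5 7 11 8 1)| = 12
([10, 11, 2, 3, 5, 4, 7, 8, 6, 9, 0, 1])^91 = (0 10)(1 11)(4 5)(6 7 8)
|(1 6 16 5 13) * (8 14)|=|(1 6 16 5 13)(8 14)|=10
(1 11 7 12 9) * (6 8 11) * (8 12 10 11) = (1 6 12 9)(7 10 11) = [0, 6, 2, 3, 4, 5, 12, 10, 8, 1, 11, 7, 9]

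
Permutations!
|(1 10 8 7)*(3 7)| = |(1 10 8 3 7)| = 5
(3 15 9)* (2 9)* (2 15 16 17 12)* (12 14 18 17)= [0, 1, 9, 16, 4, 5, 6, 7, 8, 3, 10, 11, 2, 13, 18, 15, 12, 14, 17]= (2 9 3 16 12)(14 18 17)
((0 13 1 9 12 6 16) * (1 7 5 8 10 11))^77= ((0 13 7 5 8 10 11 1 9 12 6 16))^77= (0 10 6 5 9 13 11 16 8 12 7 1)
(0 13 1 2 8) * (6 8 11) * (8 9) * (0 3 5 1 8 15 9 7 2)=(0 13 8 3 5 1)(2 11 6 7)(9 15)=[13, 0, 11, 5, 4, 1, 7, 2, 3, 15, 10, 6, 12, 8, 14, 9]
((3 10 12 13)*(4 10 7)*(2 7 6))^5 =((2 7 4 10 12 13 3 6))^5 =(2 13 4 6 12 7 3 10)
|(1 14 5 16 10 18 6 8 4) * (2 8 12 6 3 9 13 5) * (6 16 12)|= 40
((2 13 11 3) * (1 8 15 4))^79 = (1 4 15 8)(2 3 11 13)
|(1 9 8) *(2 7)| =|(1 9 8)(2 7)| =6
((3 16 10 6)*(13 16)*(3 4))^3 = ((3 13 16 10 6 4))^3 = (3 10)(4 16)(6 13)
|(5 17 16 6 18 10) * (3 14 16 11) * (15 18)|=|(3 14 16 6 15 18 10 5 17 11)|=10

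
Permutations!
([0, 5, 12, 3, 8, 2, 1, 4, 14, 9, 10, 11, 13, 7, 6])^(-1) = (1 6 14 8 4 7 13 12 2 5)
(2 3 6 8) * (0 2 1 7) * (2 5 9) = (0 5 9 2 3 6 8 1 7) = [5, 7, 3, 6, 4, 9, 8, 0, 1, 2]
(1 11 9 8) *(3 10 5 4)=(1 11 9 8)(3 10 5 4)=[0, 11, 2, 10, 3, 4, 6, 7, 1, 8, 5, 9]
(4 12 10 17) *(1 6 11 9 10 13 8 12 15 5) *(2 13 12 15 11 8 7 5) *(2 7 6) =(1 2 13 6 8 15 7 5)(4 11 9 10 17) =[0, 2, 13, 3, 11, 1, 8, 5, 15, 10, 17, 9, 12, 6, 14, 7, 16, 4]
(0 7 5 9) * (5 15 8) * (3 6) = [7, 1, 2, 6, 4, 9, 3, 15, 5, 0, 10, 11, 12, 13, 14, 8] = (0 7 15 8 5 9)(3 6)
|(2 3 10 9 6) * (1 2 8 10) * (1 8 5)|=8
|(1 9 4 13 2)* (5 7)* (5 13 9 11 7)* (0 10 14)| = 30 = |(0 10 14)(1 11 7 13 2)(4 9)|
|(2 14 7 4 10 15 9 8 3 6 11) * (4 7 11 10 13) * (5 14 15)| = |(2 15 9 8 3 6 10 5 14 11)(4 13)| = 10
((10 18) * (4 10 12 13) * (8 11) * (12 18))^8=(18)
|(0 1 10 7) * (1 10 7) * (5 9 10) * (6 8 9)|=8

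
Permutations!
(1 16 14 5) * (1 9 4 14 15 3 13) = (1 16 15 3 13)(4 14 5 9) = [0, 16, 2, 13, 14, 9, 6, 7, 8, 4, 10, 11, 12, 1, 5, 3, 15]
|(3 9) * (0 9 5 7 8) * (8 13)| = 7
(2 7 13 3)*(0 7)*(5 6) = (0 7 13 3 2)(5 6) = [7, 1, 0, 2, 4, 6, 5, 13, 8, 9, 10, 11, 12, 3]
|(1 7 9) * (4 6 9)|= 5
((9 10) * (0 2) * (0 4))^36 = (10) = ((0 2 4)(9 10))^36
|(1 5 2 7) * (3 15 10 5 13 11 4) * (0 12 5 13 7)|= |(0 12 5 2)(1 7)(3 15 10 13 11 4)|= 12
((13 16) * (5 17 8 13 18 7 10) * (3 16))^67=((3 16 18 7 10 5 17 8 13))^67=(3 10 13 7 8 18 17 16 5)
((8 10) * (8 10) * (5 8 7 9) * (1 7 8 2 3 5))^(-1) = (10)(1 9 7)(2 5 3)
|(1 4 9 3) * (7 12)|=|(1 4 9 3)(7 12)|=4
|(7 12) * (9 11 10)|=|(7 12)(9 11 10)|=6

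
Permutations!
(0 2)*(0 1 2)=[0, 2, 1]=(1 2)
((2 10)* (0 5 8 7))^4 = (10)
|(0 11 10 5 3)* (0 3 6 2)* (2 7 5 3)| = 15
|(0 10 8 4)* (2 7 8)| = 6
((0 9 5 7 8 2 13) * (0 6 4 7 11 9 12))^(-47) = ((0 12)(2 13 6 4 7 8)(5 11 9))^(-47) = (0 12)(2 13 6 4 7 8)(5 11 9)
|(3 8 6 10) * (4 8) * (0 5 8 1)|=8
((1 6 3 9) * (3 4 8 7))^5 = (1 3 8 6 9 7 4)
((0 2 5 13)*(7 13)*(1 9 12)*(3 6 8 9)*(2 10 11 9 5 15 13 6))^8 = (0 15 3 12 11)(1 9 10 13 2) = ((0 10 11 9 12 1 3 2 15 13)(5 7 6 8))^8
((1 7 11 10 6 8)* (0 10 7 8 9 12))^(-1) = (0 12 9 6 10)(1 8)(7 11)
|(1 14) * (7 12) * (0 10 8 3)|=4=|(0 10 8 3)(1 14)(7 12)|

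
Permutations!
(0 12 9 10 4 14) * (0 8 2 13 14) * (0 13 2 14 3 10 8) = (0 12 9 8 14)(3 10 4 13) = [12, 1, 2, 10, 13, 5, 6, 7, 14, 8, 4, 11, 9, 3, 0]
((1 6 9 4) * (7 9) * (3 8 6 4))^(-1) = (1 4)(3 9 7 6 8) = ((1 4)(3 8 6 7 9))^(-1)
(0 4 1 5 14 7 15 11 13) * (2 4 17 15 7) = [17, 5, 4, 3, 1, 14, 6, 7, 8, 9, 10, 13, 12, 0, 2, 11, 16, 15] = (0 17 15 11 13)(1 5 14 2 4)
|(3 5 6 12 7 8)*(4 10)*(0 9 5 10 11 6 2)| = |(0 9 5 2)(3 10 4 11 6 12 7 8)| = 8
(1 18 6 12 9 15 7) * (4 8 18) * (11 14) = (1 4 8 18 6 12 9 15 7)(11 14) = [0, 4, 2, 3, 8, 5, 12, 1, 18, 15, 10, 14, 9, 13, 11, 7, 16, 17, 6]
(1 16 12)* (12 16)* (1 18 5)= (1 12 18 5)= [0, 12, 2, 3, 4, 1, 6, 7, 8, 9, 10, 11, 18, 13, 14, 15, 16, 17, 5]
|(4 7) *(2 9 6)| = 6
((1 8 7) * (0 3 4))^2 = (0 4 3)(1 7 8)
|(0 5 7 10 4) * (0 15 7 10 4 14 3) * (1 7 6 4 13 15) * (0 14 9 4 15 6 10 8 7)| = |(0 5 8 7 13 6 15 10 9 4 1)(3 14)| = 22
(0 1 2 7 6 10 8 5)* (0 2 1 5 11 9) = [5, 1, 7, 3, 4, 2, 10, 6, 11, 0, 8, 9] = (0 5 2 7 6 10 8 11 9)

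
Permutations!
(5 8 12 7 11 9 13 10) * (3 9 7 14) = (3 9 13 10 5 8 12 14)(7 11) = [0, 1, 2, 9, 4, 8, 6, 11, 12, 13, 5, 7, 14, 10, 3]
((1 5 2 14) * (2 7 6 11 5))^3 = (14)(5 11 6 7)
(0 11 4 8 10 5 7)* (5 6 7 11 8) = (0 8 10 6 7)(4 5 11) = [8, 1, 2, 3, 5, 11, 7, 0, 10, 9, 6, 4]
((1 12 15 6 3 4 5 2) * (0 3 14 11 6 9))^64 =(0 3 4 5 2 1 12 15 9)(6 14 11)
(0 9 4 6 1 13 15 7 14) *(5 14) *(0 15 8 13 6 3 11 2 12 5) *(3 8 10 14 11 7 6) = (0 9 4 8 13 10 14 15 6 1 3 7)(2 12 5 11) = [9, 3, 12, 7, 8, 11, 1, 0, 13, 4, 14, 2, 5, 10, 15, 6]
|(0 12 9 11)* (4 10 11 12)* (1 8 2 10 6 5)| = 18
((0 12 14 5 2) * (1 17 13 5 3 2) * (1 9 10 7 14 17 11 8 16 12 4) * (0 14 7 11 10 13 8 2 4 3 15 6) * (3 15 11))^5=(0 6 15)(1 10 3 4)(2 11 14)(5 13 9)(8 16 12 17)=((0 15 6)(1 10 3 4)(2 14 11)(5 9 13)(8 16 12 17))^5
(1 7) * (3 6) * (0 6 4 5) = (0 6 3 4 5)(1 7) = [6, 7, 2, 4, 5, 0, 3, 1]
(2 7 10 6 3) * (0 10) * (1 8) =[10, 8, 7, 2, 4, 5, 3, 0, 1, 9, 6] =(0 10 6 3 2 7)(1 8)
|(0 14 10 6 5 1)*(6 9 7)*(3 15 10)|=|(0 14 3 15 10 9 7 6 5 1)|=10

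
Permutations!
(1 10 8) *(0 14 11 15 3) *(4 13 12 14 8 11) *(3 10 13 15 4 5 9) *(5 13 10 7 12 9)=(0 8 1 10 11 4 15 7 12 14 13 9 3)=[8, 10, 2, 0, 15, 5, 6, 12, 1, 3, 11, 4, 14, 9, 13, 7]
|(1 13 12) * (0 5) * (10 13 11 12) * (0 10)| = 12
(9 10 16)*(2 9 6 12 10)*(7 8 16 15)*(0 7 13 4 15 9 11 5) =[7, 1, 11, 3, 15, 0, 12, 8, 16, 2, 9, 5, 10, 4, 14, 13, 6] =(0 7 8 16 6 12 10 9 2 11 5)(4 15 13)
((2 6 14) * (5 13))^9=(14)(5 13)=((2 6 14)(5 13))^9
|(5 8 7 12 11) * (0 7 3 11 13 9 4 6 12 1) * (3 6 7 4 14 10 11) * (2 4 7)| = 18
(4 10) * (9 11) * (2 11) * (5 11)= (2 5 11 9)(4 10)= [0, 1, 5, 3, 10, 11, 6, 7, 8, 2, 4, 9]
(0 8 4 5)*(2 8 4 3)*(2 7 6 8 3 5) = (0 4 2 3 7 6 8 5) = [4, 1, 3, 7, 2, 0, 8, 6, 5]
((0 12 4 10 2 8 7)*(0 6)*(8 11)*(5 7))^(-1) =((0 12 4 10 2 11 8 5 7 6))^(-1) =(0 6 7 5 8 11 2 10 4 12)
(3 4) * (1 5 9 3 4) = (1 5 9 3) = [0, 5, 2, 1, 4, 9, 6, 7, 8, 3]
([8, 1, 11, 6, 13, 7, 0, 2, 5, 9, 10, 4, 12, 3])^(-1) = [6, 1, 7, 13, 11, 8, 3, 5, 0, 9, 10, 2, 12, 4]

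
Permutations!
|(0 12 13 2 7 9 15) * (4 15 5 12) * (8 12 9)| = |(0 4 15)(2 7 8 12 13)(5 9)| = 30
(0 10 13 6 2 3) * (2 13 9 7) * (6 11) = (0 10 9 7 2 3)(6 13 11) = [10, 1, 3, 0, 4, 5, 13, 2, 8, 7, 9, 6, 12, 11]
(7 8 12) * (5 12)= [0, 1, 2, 3, 4, 12, 6, 8, 5, 9, 10, 11, 7]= (5 12 7 8)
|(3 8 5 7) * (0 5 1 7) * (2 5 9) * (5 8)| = 8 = |(0 9 2 8 1 7 3 5)|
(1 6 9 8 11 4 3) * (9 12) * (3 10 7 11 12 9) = (1 6 9 8 12 3)(4 10 7 11) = [0, 6, 2, 1, 10, 5, 9, 11, 12, 8, 7, 4, 3]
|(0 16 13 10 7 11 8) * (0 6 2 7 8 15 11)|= 8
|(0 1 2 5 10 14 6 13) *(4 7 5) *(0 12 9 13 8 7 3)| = |(0 1 2 4 3)(5 10 14 6 8 7)(9 13 12)| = 30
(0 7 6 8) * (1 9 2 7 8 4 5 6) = (0 8)(1 9 2 7)(4 5 6) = [8, 9, 7, 3, 5, 6, 4, 1, 0, 2]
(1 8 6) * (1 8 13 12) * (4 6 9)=(1 13 12)(4 6 8 9)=[0, 13, 2, 3, 6, 5, 8, 7, 9, 4, 10, 11, 1, 12]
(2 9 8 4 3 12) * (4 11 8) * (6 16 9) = (2 6 16 9 4 3 12)(8 11) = [0, 1, 6, 12, 3, 5, 16, 7, 11, 4, 10, 8, 2, 13, 14, 15, 9]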